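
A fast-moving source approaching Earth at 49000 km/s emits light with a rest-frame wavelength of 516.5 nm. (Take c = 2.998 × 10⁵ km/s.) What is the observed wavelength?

β = v/c = 49000/299800 = 0.1634.
Relativistic Doppler for wavelength: λ' = λ₀ · √((1 − β)/(1 + β)).
λ' = 516.5 × √(0.8366/1.1634) = 516.5 × 0.84796 ≈ 438.0 nm.

438.0 nm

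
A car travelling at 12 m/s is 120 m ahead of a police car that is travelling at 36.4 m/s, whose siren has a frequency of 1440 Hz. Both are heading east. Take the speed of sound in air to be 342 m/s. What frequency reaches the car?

The car is ahead, so the police car is moving toward it while the car is moving away from the police car.
General Doppler shift: f' = f · (v − v_o)/(v − v_s).
f' = 1440 × (342 − 12)/(342 − 36.4) = 1440 × 330/305.6 ≈ 1555 Hz.

1555 Hz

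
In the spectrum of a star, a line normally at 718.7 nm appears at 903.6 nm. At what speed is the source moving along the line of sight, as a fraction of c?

λ'/λ₀ = 1.2573 > 1 (redshift), so the source is receding.
λ'/λ₀ = √((1 + β)/(1 − β)) for a receding source ⇒ β = (r² − 1)/(r² + 1) with r = λ'/λ₀.
β = (1.5807 − 1)/(1.5807 + 1) ≈ 0.225.

0.225c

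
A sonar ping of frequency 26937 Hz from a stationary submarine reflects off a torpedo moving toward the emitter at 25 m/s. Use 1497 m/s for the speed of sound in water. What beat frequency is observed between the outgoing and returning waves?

915 Hz

The torpedo first receives the wave as a moving observer: f₁ = f₀ · (v + u)/v = 26937 × (1497 + 25)/1497 ≈ 27387 Hz.
On reflection it acts as a source moving toward the stationary detector: f₂ = f₁ · v/(v − u) = 27387 × 1497/1472 ≈ 27852 Hz.
Equivalently f₂ = f₀ · (v + u)/(v − u).
Beat frequency: |f₂ − f₀| = 2u·f₀/(v − u) = 2 × 25 × 26937/1472 ≈ 915 Hz.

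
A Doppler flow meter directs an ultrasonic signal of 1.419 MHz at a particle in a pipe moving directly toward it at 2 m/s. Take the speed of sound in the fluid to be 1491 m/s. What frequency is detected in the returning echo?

At the particle in a pipe (a moving observer), f₁ = f₀ · (v + u)/v = 1.419 × 1493/1491 ≈ 1.4209 MHz.
The reflection then acts as a moving source: f₂ = f₁ · v/(v − u) ≈ 1.4228 MHz.

1.4228 MHz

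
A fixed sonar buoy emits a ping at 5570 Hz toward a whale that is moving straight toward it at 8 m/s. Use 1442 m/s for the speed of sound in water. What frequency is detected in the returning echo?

5632 Hz

The whale first receives the wave as a moving observer: f₁ = f₀ · (v + u)/v = 5570 × (1442 + 8)/1442 ≈ 5601 Hz.
On reflection it acts as a source moving toward the stationary detector: f₂ = f₁ · v/(v − u) = 5601 × 1442/1434 ≈ 5632 Hz.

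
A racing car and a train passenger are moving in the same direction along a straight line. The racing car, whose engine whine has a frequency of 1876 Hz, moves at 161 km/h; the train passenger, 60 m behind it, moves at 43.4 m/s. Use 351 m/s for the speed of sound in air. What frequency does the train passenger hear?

1870 Hz

161 km/h = 44.72 m/s.
The train passenger is behind, so the racing car is moving away from it while the train passenger is moving toward the racing car.
General Doppler shift: f' = f · (v + v_o)/(v + v_s).
f' = 1876 × (351 + 43.4)/(351 + 44.72) = 1876 × 394.4/395.72 ≈ 1870 Hz.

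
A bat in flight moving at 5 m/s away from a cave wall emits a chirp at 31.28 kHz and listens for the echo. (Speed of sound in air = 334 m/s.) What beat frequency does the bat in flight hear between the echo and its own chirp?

923 Hz

The cave wall receives the sound from a moving source: f₁ = f₀ · v/(v + v_e) = 31.28 × 334/339 ≈ 30.819 kHz.
On the return leg the bat in flight is a moving observer: f₂ = f₁ · (v − v_e)/v = 30.819 × 329/334 ≈ 30.357 kHz.
Beat against the emitted tone (with f₀ = 31280 Hz): |f₂ − f₀| = 2v_e·f₀/(v + v_e) = 2 × 5 × 31280/339 ≈ 923 Hz.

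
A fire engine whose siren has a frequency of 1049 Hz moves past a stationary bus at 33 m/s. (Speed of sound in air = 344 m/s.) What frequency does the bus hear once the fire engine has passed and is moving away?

957 Hz

Receding: f₂ = f · v/(v + v_s) = 1049 × 344/377 ≈ 957 Hz.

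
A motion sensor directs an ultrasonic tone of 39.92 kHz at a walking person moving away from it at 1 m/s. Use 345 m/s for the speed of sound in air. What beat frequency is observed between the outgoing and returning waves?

At the walking person (a moving observer), f₁ = f₀ · (v − u)/v = 39.92 × 344/345 ≈ 39.804 kHz.
The reflection then acts as a moving source: f₂ = f₁ · v/(v + u) ≈ 39.689 kHz.
Equivalently f₂ = f₀ · (v − u)/(v + u).
Beat frequency (with f₀ = 39920 Hz): |f₂ − f₀| = 2u·f₀/(v + u) = 2 × 1 × 39920/346 ≈ 231 Hz.

231 Hz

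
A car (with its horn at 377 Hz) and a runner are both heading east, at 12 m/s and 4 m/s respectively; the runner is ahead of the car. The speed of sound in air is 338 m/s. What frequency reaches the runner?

386 Hz

The runner is ahead, so the car is moving toward it while the runner is moving away from the car.
With source approaching and observer receding, f' = f · (v − v_o)/(v − v_s).
f' = 377 × (338 − 4)/(338 − 12) = 377 × 334/326 ≈ 386 Hz.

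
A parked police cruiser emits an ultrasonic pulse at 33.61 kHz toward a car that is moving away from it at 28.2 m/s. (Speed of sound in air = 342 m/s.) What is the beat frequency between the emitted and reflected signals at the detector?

5120 Hz

The car first receives the wave as a moving observer: f₁ = f₀ · (v − u)/v = 33.61 × (342 − 28.2)/342 ≈ 30.84 kHz.
On reflection it acts as a source moving away from the stationary detector: f₂ = f₁ · v/(v + u) = 30.84 × 342/370.2 ≈ 28.49 kHz.
Equivalently f₂ = f₀ · (v − u)/(v + u).
Beat frequency (with f₀ = 33610 Hz): |f₂ − f₀| = 2u·f₀/(v + u) = 2 × 28.2 × 33610/370.2 ≈ 5120 Hz.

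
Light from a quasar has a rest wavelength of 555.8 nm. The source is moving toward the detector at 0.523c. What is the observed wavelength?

Relativistic Doppler for wavelength: λ' = λ₀ · √((1 − β)/(1 + β)).
λ' = 555.8 × √(0.4770/1.5230) = 555.8 × 0.55964 ≈ 311.0 nm.

311.0 nm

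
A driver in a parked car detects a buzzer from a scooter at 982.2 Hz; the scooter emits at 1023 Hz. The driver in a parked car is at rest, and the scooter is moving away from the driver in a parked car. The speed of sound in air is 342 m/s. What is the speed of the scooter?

14.2 m/s

f' = f · v/(v + v_s) ⇒ v_s = v · |1 − f/f'|.
v_s = 342 × |1 − 1023/982.2| = 342 × 0.04154 ≈ 14.2 m/s.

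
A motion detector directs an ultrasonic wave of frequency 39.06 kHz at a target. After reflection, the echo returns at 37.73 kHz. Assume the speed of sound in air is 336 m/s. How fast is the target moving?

5.8 m/s

Double Doppler shift off a moving reflector: f₂ = f₀ · (v + u)/(v − u) (u > 0 toward emitter).
Rearranging, u = v · (f₂ − f₀)/(f₂ + f₀) = 336 × -1.33/76.79 ≈ -5.8 m/s.
So the target is moving at 5.8 m/s away from the emitter.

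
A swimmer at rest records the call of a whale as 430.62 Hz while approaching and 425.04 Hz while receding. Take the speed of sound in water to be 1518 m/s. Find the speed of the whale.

f₁/f₂ = (v + v_s)/(v − v_s), so v_s = v · (f₁ − f₂)/(f₁ + f₂).
v_s = 1518 × (430.62 − 425.04)/(430.62 + 425.04) = 1518 × 5.58/855.66 ≈ 9.9 m/s.

9.9 m/s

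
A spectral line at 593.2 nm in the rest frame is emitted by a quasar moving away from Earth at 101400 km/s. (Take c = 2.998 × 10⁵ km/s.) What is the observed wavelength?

β = v/c = 101400/299800 = 0.3382.
Relativistic Doppler for wavelength: λ' = λ₀ · √((1 + β)/(1 − β)).
λ' = 593.2 × √(1.3382/0.6618) = 593.2 × 1.42203 ≈ 843.5 nm.

843.5 nm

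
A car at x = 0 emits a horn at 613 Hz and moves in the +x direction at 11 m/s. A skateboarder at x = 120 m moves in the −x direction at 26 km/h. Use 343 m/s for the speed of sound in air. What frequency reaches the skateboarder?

647 Hz

26 km/h = 7.222 m/s.
The observer lies on the +x side, so the source is heading toward the observer and the observer is heading toward the source.
With source approaching and observer approaching, f' = f · (v + v_o)/(v − v_s).
f' = 613 × (343 + 7.222)/(343 − 11) = 613 × 350.22/332 ≈ 647 Hz.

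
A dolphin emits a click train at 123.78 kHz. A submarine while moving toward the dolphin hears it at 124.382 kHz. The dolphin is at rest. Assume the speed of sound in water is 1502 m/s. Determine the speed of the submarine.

f' = f · (v + v_o)/v ⇒ v_o = v · |f'/f − 1|.
v_o = 1502 × |124.382/123.78 − 1| = 1502 × 0.004863 ≈ 7.3 m/s.

7.3 m/s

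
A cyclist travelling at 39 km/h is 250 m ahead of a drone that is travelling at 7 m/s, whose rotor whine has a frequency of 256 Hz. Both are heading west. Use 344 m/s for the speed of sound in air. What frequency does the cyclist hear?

39 km/h = 10.83 m/s.
The cyclist is ahead, so the drone is moving toward it while the cyclist is moving away from the drone.
General Doppler shift: f' = f · (v − v_o)/(v − v_s).
f' = 256 × (344 − 10.83)/(344 − 7) = 256 × 333.17/337 ≈ 253 Hz.

253 Hz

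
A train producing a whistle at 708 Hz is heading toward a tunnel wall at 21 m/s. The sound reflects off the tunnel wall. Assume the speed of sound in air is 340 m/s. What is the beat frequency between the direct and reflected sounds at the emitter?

93 Hz

The tunnel wall receives the sound from a moving source: f₁ = f₀ · v/(v − v_e) = 708 × 340/319 ≈ 754.6 Hz.
On the return leg the train is a moving observer: f₂ = f₁ · (v + v_e)/v = 754.6 × 361/340 ≈ 801.2 Hz.
Equivalently f₂ = f₀ · (v + v_e)/(v − v_e).
Beat against the emitted tone: |f₂ − f₀| = 2v_e·f₀/(v − v_e) = 2 × 21 × 708/319 ≈ 93 Hz.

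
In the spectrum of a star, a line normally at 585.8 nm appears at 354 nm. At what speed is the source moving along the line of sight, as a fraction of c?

0.465c

λ'/λ₀ = 0.6043 < 1 (blueshift), so the source is approaching.
λ'/λ₀ = √((1 − β)/(1 + β)) for an approaching source ⇒ β = (1 − r²)/(1 + r²) with r = λ'/λ₀.
β = (1 − 0.3652)/(1 + 0.3652) ≈ 0.465.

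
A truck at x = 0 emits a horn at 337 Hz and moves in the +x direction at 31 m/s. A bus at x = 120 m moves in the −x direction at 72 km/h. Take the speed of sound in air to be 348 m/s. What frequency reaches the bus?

391 Hz

72 km/h = 20 m/s.
The observer lies on the +x side, so the source is heading toward the observer and the observer is heading toward the source.
Both move, so f' = f · (v + v_o)/(v − v_s).
f' = 337 × (348 + 20)/(348 − 31) = 337 × 368/317 ≈ 391 Hz.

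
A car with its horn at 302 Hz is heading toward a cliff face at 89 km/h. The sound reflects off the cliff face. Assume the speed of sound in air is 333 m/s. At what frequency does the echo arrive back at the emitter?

89 km/h = 24.72 m/s.
The cliff face receives the sound from a moving source: f₁ = f₀ · v/(v − v_e) = 302 × 333/308.28 ≈ 326 Hz.
On the return leg the car is a moving observer: f₂ = f₁ · (v + v_e)/v = 326 × 357.72/333 ≈ 350 Hz.

350 Hz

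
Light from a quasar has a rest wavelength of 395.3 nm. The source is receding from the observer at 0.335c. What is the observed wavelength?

Relativistic Doppler for wavelength: λ' = λ₀ · √((1 + β)/(1 − β)).
λ' = 395.3 × √(1.3350/0.6650) = 395.3 × 1.41687 ≈ 560.1 nm.

560.1 nm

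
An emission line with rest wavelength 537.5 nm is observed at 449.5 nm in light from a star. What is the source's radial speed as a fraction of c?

λ'/λ₀ = 0.8363 < 1 (blueshift), so the source is approaching.
λ'/λ₀ = √((1 − β)/(1 + β)) for an approaching source ⇒ β = (1 − r²)/(1 + r²) with r = λ'/λ₀.
β = (1 − 0.6994)/(1 + 0.6994) ≈ 0.177.

0.177c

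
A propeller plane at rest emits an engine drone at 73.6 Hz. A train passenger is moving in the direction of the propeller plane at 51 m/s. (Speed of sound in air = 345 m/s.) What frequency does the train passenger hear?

84 Hz

Only the observer moves, toward the source, so f' = f · (v + v_o)/v.
f' = 73.6 × (345 + 51)/345 = 73.6 × 396/345 ≈ 84 Hz.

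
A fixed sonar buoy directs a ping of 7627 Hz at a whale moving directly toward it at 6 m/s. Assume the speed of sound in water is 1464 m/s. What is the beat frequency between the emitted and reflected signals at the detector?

At the whale (a moving observer), f₁ = f₀ · (v + u)/v = 7627 × 1470/1464 ≈ 7658.3 Hz.
The reflection then acts as a moving source: f₂ = f₁ · v/(v − u) ≈ 7689.8 Hz.
Beat frequency: |f₂ − f₀| = 2u·f₀/(v − u) = 2 × 6 × 7627/1458 ≈ 63 Hz.

63 Hz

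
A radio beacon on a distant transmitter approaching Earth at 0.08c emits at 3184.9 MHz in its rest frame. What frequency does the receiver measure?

Relativistic Doppler for frequency: f' = f₀ · √((1 + β)/(1 − β)).
f' = 3184.9 × √(1.0800/0.9200) = 3184.9 × 1.08347 ≈ 3450.8 MHz.

3450.8 MHz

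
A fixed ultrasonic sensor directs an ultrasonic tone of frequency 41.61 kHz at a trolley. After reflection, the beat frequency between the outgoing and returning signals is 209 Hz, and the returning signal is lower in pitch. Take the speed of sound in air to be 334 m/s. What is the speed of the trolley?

0.84 m/s

Double Doppler shift off a moving reflector: f₂ = f₀ · (v + u)/(v − u) (u > 0 toward emitter).
Returning signal is lower, so f₂ = f₀ − Δf = 41610 − 209 = 41401 Hz.
Rearranging, u = v · (f₂ − f₀)/(f₂ + f₀) = 334 × -209/83011 ≈ -0.84 m/s.
So the trolley is moving at 0.84 m/s away from the emitter.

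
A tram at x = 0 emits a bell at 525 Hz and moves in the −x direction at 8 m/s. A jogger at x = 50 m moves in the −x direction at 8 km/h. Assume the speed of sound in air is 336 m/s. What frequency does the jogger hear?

516 Hz

8 km/h = 2.222 m/s.
The observer lies on the +x side, so the source is heading away from the observer and the observer is heading toward the source.
General Doppler shift: f' = f · (v + v_o)/(v + v_s).
f' = 525 × (336 + 2.222)/(336 + 8) = 525 × 338.22/344 ≈ 516 Hz.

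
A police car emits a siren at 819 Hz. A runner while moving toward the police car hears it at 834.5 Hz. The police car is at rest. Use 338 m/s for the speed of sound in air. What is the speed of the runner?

f' = f · (v + v_o)/v ⇒ v_o = v · |f'/f − 1|.
v_o = 338 × |834.5/819 − 1| = 338 × 0.01893 ≈ 6.4 m/s.

6.4 m/s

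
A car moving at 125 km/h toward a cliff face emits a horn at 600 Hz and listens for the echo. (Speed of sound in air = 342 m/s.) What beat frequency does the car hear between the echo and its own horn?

125 km/h = 34.72 m/s.
The cliff face receives the sound from a moving source: f₁ = f₀ · v/(v − v_e) = 600 × 342/307.28 ≈ 667.8 Hz.
On the return leg the car is a moving observer: f₂ = f₁ · (v + v_e)/v = 667.8 × 376.72/342 ≈ 735.6 Hz.
Beat against the emitted tone: |f₂ − f₀| = 2v_e·f₀/(v − v_e) = 2 × 34.72 × 600/307.28 ≈ 136 Hz.

136 Hz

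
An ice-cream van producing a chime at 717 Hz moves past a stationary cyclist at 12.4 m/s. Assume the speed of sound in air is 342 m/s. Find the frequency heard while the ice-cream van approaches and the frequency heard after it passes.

Approaching: f₁ = f · v/(v − v_s) = 717 × 342/329.6 ≈ 744 Hz.
Receding: f₂ = f · v/(v + v_s) = 717 × 342/354.4 ≈ 692 Hz.

744 Hz approaching; 692 Hz receding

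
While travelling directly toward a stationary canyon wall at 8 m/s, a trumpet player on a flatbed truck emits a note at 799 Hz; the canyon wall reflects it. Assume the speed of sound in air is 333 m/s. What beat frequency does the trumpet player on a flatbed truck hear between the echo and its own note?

The canyon wall receives the sound from a moving source: f₁ = f₀ · v/(v − v_e) = 799 × 333/325 ≈ 818.7 Hz.
On the return leg the trumpet player on a flatbed truck is a moving observer: f₂ = f₁ · (v + v_e)/v = 818.7 × 341/333 ≈ 838.3 Hz.
Beat against the emitted tone: |f₂ − f₀| = 2v_e·f₀/(v − v_e) = 2 × 8 × 799/325 ≈ 39.3 Hz.

39.3 Hz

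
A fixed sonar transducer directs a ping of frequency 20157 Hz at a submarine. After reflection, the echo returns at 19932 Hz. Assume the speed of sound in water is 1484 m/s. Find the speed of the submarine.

Double Doppler shift off a moving reflector: f₂ = f₀ · (v + u)/(v − u) (u > 0 toward emitter).
Rearranging, u = v · (f₂ − f₀)/(f₂ + f₀) = 1484 × -225/40089 ≈ -8.3 m/s.
So the submarine is moving at 8.3 m/s away from the emitter.

8.3 m/s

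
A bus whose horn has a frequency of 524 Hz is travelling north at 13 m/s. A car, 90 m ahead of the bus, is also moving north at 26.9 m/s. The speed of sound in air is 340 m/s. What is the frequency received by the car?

502 Hz

The car is ahead, so the bus is moving toward it while the car is moving away from the bus.
General Doppler shift: f' = f · (v − v_o)/(v − v_s).
f' = 524 × (340 − 26.9)/(340 − 13) = 524 × 313.1/327 ≈ 502 Hz.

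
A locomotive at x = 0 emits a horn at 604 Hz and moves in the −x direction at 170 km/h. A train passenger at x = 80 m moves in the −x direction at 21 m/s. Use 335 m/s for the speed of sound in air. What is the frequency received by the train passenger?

170 km/h = 47.22 m/s.
The observer lies on the +x side, so the source is heading away from the observer and the observer is heading toward the source.
With source receding and observer approaching, f' = f · (v + v_o)/(v + v_s).
f' = 604 × (335 + 21)/(335 + 47.22) = 604 × 356/382.22 ≈ 563 Hz.

563 Hz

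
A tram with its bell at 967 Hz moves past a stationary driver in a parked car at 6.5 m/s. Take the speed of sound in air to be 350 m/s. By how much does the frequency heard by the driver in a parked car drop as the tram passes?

35.9 Hz

Approaching: f₁ = f · v/(v − v_s) = 967 × 350/343.5 ≈ 985.3 Hz.
Receding: f₂ = f · v/(v + v_s) = 967 × 350/356.5 ≈ 949.4 Hz.
Drop: f₁ − f₂ = 2f·v·v_s/(v² − v_s²) = 2 × 967 × 350 × 6.5/(350² − 6.5²) ≈ 35.9 Hz.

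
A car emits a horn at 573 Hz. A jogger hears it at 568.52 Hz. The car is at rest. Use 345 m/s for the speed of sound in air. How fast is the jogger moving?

2.70 m/s

f' < f, so the jogger is receding.
f' = f · (v − v_o)/v ⇒ v_o = v · |f'/f − 1|.
v_o = 345 × |568.52/573 − 1| = 345 × 0.007818 ≈ 2.70 m/s.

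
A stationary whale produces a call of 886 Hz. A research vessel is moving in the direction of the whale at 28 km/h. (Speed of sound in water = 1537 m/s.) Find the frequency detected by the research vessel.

890 Hz

28 km/h = 7.778 m/s.
Only the observer moves, toward the source, so f' = f · (v + v_o)/v.
f' = 886 × (1537 + 7.778)/1537 = 886 × 1544.8/1537 ≈ 890 Hz.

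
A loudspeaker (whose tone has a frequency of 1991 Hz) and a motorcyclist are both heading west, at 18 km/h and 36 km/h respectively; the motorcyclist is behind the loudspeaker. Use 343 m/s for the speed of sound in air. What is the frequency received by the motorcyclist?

2020 Hz

18 km/h = 5 m/s; 36 km/h = 10 m/s.
The motorcyclist is behind, so the loudspeaker is moving away from it while the motorcyclist is moving toward the loudspeaker.
Both move, so f' = f · (v + v_o)/(v + v_s).
f' = 1991 × (343 + 10)/(343 + 5) = 1991 × 353/348 ≈ 2020 Hz.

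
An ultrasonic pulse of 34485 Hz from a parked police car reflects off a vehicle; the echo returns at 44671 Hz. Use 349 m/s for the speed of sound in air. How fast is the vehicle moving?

45 m/s

Double Doppler shift off a moving reflector: f₂ = f₀ · (v + u)/(v − u) (u > 0 toward emitter).
Rearranging, u = v · (f₂ − f₀)/(f₂ + f₀) = 349 × 10186/79156 ≈ 45 m/s.
So the vehicle is moving at 45 m/s toward the emitter.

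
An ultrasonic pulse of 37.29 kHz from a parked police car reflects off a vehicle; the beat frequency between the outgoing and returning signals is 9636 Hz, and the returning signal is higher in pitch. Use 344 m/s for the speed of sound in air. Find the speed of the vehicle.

39 m/s

Double Doppler shift off a moving reflector: f₂ = f₀ · (v + u)/(v − u) (u > 0 toward emitter).
Returning signal is higher, so f₂ = f₀ + Δf = 37290 + 9636 = 46926 Hz.
Rearranging, u = v · (f₂ − f₀)/(f₂ + f₀) = 344 × 9636/84216 ≈ 39 m/s.
So the vehicle is moving at 39 m/s toward the emitter.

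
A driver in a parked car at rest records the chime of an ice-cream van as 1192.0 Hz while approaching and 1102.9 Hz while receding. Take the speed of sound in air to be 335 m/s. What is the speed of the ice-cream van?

f₁/f₂ = (v + v_s)/(v − v_s), so v_s = v · (f₁ − f₂)/(f₁ + f₂).
v_s = 335 × (1192.0 − 1102.9)/(1192.0 + 1102.9) = 335 × 89.1/2294.9 ≈ 13.0 m/s.

13.0 m/s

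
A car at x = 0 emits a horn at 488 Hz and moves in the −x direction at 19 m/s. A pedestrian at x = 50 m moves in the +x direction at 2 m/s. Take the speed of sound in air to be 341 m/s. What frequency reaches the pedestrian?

460 Hz

The observer lies on the +x side, so the source is heading away from the observer and the observer is heading away from the source.
General Doppler shift: f' = f · (v − v_o)/(v + v_s).
f' = 488 × (341 − 2)/(341 + 19) = 488 × 339/360 ≈ 460 Hz.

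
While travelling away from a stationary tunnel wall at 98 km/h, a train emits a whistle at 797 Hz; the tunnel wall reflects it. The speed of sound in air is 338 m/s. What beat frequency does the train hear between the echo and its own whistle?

98 km/h = 27.22 m/s.
The tunnel wall receives the sound from a moving source: f₁ = f₀ · v/(v + v_e) = 797 × 338/365.22 ≈ 737.6 Hz.
On the return leg the train is a moving observer: f₂ = f₁ · (v − v_e)/v = 737.6 × 310.78/338 ≈ 678.2 Hz.
Equivalently f₂ = f₀ · (v − v_e)/(v + v_e).
Beat against the emitted tone: |f₂ − f₀| = 2v_e·f₀/(v + v_e) = 2 × 27.22 × 797/365.22 ≈ 119 Hz.

119 Hz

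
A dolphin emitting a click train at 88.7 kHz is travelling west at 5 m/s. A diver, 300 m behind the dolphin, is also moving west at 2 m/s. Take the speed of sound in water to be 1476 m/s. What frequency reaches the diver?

The diver is behind, so the dolphin is moving away from it while the diver is moving toward the dolphin.
Both move, so f' = f · (v + v_o)/(v + v_s).
f' = 88.7 × (1476 + 2)/(1476 + 5) = 88.7 × 1478/1481 ≈ 88.5 kHz.

88.5 kHz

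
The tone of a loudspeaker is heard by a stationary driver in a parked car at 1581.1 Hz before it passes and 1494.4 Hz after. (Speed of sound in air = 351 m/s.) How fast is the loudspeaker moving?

f₁/f₂ = (v + v_s)/(v − v_s), so v_s = v · (f₁ − f₂)/(f₁ + f₂).
v_s = 351 × (1581.1 − 1494.4)/(1581.1 + 1494.4) = 351 × 86.7/3075.5 ≈ 9.9 m/s.

9.9 m/s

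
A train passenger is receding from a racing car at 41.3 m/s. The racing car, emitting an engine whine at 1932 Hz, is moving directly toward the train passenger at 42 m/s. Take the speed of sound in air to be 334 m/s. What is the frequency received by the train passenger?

1937 Hz

Both move, so f' = f · (v − v_o)/(v − v_s).
f' = 1932 × (334 − 41.3)/(334 − 42) = 1932 × 292.7/292 ≈ 1937 Hz.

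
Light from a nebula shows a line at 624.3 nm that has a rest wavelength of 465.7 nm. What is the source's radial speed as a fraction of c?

0.285

λ'/λ₀ = 1.3406 > 1 (redshift), so the source is receding.
λ'/λ₀ = √((1 + β)/(1 − β)) for a receding source ⇒ β = (r² − 1)/(r² + 1) with r = λ'/λ₀.
β = (1.7971 − 1)/(1.7971 + 1) ≈ 0.285.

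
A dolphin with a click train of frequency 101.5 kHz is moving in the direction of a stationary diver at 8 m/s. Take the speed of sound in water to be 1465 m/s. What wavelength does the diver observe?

1.4 cm

Only the source moves, toward the listener, so f' = f · v/(v − v_s).
f' = 101.5 × 1465/(1465 − 8) ≈ 102.1 kHz.
λ' = v/f' = 1465/102057 ≈ 1.4 cm.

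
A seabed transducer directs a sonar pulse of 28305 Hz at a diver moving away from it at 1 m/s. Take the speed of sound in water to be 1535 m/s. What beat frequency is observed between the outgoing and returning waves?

The diver first receives the wave as a moving observer: f₁ = f₀ · (v − u)/v = 28305 × (1535 − 1)/1535 ≈ 28286.6 Hz.
On reflection it acts as a source moving away from the stationary detector: f₂ = f₁ · v/(v + u) = 28286.6 × 1535/1536 ≈ 28268.1 Hz.
Equivalently f₂ = f₀ · (v − u)/(v + u).
Beat frequency: |f₂ − f₀| = 2u·f₀/(v + u) = 2 × 1 × 28305/1536 ≈ 36.9 Hz.

36.9 Hz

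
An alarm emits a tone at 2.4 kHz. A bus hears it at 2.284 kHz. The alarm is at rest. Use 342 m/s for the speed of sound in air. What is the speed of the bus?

16.5 m/s

f' < f, so the bus is receding.
f' = f · (v − v_o)/v ⇒ v_o = v · |f'/f − 1|.
v_o = 342 × |2.284/2.4 − 1| = 342 × 0.04833 ≈ 16.5 m/s.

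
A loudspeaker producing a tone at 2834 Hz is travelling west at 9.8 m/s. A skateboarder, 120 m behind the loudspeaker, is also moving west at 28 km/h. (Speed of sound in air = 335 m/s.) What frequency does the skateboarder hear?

2817 Hz

28 km/h = 7.778 m/s.
The skateboarder is behind, so the loudspeaker is moving away from it while the skateboarder is moving toward the loudspeaker.
General Doppler shift: f' = f · (v + v_o)/(v + v_s).
f' = 2834 × (335 + 7.778)/(335 + 9.8) = 2834 × 342.78/344.8 ≈ 2817 Hz.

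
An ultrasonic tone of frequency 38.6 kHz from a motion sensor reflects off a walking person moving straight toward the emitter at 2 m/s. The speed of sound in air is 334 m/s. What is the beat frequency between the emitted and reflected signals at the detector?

465 Hz

At the walking person (a moving observer), f₁ = f₀ · (v + u)/v = 38.6 × 336/334 ≈ 38.831 kHz.
The reflection then acts as a moving source: f₂ = f₁ · v/(v − u) ≈ 39.065 kHz.
Equivalently f₂ = f₀ · (v + u)/(v − u).
Beat frequency (with f₀ = 38600 Hz): |f₂ − f₀| = 2u·f₀/(v − u) = 2 × 2 × 38600/332 ≈ 465 Hz.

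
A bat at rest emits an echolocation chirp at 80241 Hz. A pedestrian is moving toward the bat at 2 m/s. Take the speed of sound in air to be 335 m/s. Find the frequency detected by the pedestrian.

80720 Hz

Only the observer moves, toward the source, so f' = f · (v + v_o)/v.
f' = 80241 × (335 + 2)/335 = 80241 × 337/335 ≈ 80720 Hz.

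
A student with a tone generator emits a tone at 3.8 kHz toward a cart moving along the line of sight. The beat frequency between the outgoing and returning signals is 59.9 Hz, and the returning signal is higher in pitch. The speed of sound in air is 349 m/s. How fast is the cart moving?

Double Doppler shift off a moving reflector: f₂ = f₀ · (v + u)/(v − u) (u > 0 toward emitter).
Returning signal is higher, so f₂ = f₀ + Δf = 3800 + 59.9 = 3859.9 Hz.
Rearranging, u = v · (f₂ − f₀)/(f₂ + f₀) = 349 × 59.9/7659.9 ≈ 2.73 m/s.
So the cart is moving at 2.73 m/s toward the emitter.

2.73 m/s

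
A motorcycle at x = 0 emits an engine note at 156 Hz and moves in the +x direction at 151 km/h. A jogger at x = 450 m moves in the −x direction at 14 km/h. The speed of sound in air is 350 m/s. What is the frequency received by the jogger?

179 Hz

151 km/h = 41.94 m/s; 14 km/h = 3.889 m/s.
The observer lies on the +x side, so the source is heading toward the observer and the observer is heading toward the source.
With source approaching and observer approaching, f' = f · (v + v_o)/(v − v_s).
f' = 156 × (350 + 3.889)/(350 − 41.94) = 156 × 353.89/308.06 ≈ 179 Hz.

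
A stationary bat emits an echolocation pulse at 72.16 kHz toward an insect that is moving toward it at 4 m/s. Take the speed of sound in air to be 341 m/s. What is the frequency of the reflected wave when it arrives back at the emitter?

At the insect (a moving observer), f₁ = f₀ · (v + u)/v = 72.16 × 345/341 ≈ 73.0 kHz.
The reflection then acts as a moving source: f₂ = f₁ · v/(v − u) ≈ 73.9 kHz.
Equivalently f₂ = f₀ · (v + u)/(v − u).

73.9 kHz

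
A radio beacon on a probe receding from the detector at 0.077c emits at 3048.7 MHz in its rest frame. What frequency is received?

Relativistic Doppler for frequency: f' = f₀ · √((1 − β)/(1 + β)).
f' = 3048.7 × √(0.9230/1.0770) = 3048.7 × 0.92575 ≈ 2822.3 MHz.

2822.3 MHz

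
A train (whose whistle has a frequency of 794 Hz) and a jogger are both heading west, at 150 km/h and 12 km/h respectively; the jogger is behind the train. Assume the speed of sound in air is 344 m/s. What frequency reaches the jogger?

150 km/h = 41.67 m/s; 12 km/h = 3.333 m/s.
The jogger is behind, so the train is moving away from it while the jogger is moving toward the train.
With source receding and observer approaching, f' = f · (v + v_o)/(v + v_s).
f' = 794 × (344 + 3.333)/(344 + 41.67) = 794 × 347.33/385.67 ≈ 715 Hz.

715 Hz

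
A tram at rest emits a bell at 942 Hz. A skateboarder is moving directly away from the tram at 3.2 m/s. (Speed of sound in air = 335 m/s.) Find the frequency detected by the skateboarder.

Only the observer moves, away from the source, so f' = f · (v − v_o)/v.
f' = 942 × (335 − 3.2)/335 = 942 × 331.8/335 ≈ 933 Hz.

933 Hz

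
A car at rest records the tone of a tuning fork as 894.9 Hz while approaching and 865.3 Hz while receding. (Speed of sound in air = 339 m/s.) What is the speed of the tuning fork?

5.7 m/s

f₁/f₂ = (v + v_s)/(v − v_s), so v_s = v · (f₁ − f₂)/(f₁ + f₂).
v_s = 339 × (894.9 − 865.3)/(894.9 + 865.3) = 339 × 29.6/1760.2 ≈ 5.7 m/s.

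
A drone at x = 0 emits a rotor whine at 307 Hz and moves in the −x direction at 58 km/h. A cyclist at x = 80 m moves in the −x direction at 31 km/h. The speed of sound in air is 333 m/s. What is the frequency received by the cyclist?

300 Hz

58 km/h = 16.11 m/s; 31 km/h = 8.611 m/s.
The observer lies on the +x side, so the source is heading away from the observer and the observer is heading toward the source.
General Doppler shift: f' = f · (v + v_o)/(v + v_s).
f' = 307 × (333 + 8.611)/(333 + 16.11) = 307 × 341.61/349.11 ≈ 300 Hz.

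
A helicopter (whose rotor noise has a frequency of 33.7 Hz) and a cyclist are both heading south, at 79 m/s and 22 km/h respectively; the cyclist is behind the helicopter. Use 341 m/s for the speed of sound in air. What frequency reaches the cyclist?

22 km/h = 6.111 m/s.
The cyclist is behind, so the helicopter is moving away from it while the cyclist is moving toward the helicopter.
Both move, so f' = f · (v + v_o)/(v + v_s).
f' = 33.7 × (341 + 6.111)/(341 + 79) = 33.7 × 347.11/420 ≈ 27.9 Hz.

27.9 Hz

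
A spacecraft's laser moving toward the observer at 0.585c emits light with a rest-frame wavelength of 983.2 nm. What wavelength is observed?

Relativistic Doppler for wavelength: λ' = λ₀ · √((1 − β)/(1 + β)).
λ' = 983.2 × √(0.4150/1.5850) = 983.2 × 0.51169 ≈ 503.1 nm.

503.1 nm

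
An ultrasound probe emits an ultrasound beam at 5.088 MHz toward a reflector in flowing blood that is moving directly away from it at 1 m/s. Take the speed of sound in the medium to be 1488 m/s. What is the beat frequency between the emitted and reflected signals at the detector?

The reflector in flowing blood first receives the wave as a moving observer: f₁ = f₀ · (v − u)/v = 5.088 × (1488 − 1)/1488 ≈ 5.08458 MHz.
On reflection it acts as a source moving away from the stationary detector: f₂ = f₁ · v/(v + u) = 5.08458 × 1488/1489 ≈ 5.08117 MHz.
Beat frequency (with f₀ = 5088000 Hz): |f₂ − f₀| = 2u·f₀/(v + u) = 2 × 1 × 5088000/1489 ≈ 6834 Hz.

6834 Hz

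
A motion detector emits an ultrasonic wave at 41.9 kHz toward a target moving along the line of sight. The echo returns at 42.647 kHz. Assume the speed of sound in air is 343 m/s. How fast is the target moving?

3.0 m/s

Double Doppler shift off a moving reflector: f₂ = f₀ · (v + u)/(v − u) (u > 0 toward emitter).
Rearranging, u = v · (f₂ − f₀)/(f₂ + f₀) = 343 × 0.747/84.547 ≈ 3.0 m/s.
So the target is moving at 3.0 m/s toward the emitter.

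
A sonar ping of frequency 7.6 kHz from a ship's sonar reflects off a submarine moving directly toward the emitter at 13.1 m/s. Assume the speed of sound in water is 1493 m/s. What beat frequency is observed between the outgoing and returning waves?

135 Hz

At the submarine (a moving observer), f₁ = f₀ · (v + u)/v = 7.6 × 1506.1/1493 ≈ 7.6667 kHz.
The reflection then acts as a moving source: f₂ = f₁ · v/(v − u) ≈ 7.7345 kHz.
Beat frequency (with f₀ = 7600 Hz): |f₂ − f₀| = 2u·f₀/(v − u) = 2 × 13.1 × 7600/1479.9 ≈ 135 Hz.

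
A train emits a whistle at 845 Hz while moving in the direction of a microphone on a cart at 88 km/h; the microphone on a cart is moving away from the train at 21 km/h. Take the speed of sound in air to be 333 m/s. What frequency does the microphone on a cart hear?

896 Hz

88 km/h = 24.44 m/s; 21 km/h = 5.833 m/s.
Both move, so f' = f · (v − v_o)/(v − v_s).
f' = 845 × (333 − 5.833)/(333 − 24.44) = 845 × 327.17/308.56 ≈ 896 Hz.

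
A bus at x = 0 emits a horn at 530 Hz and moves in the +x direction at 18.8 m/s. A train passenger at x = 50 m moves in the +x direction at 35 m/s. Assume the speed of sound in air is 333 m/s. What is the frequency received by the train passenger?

503 Hz

The observer lies on the +x side, so the source is heading toward the observer and the observer is heading away from the source.
General Doppler shift: f' = f · (v − v_o)/(v − v_s).
f' = 530 × (333 − 35)/(333 − 18.8) = 530 × 298/314.2 ≈ 503 Hz.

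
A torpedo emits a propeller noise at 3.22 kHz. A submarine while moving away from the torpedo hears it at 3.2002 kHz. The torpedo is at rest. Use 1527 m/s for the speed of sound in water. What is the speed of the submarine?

f' = f · (v − v_o)/v ⇒ v_o = v · |f'/f − 1|.
v_o = 1527 × |3.2002/3.22 − 1| = 1527 × 0.006149 ≈ 9.4 m/s.

9.4 m/s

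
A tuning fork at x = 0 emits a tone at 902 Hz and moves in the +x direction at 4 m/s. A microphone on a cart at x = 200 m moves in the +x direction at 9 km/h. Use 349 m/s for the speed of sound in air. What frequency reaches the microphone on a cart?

9 km/h = 2.5 m/s.
The observer lies on the +x side, so the source is heading toward the observer and the observer is heading away from the source.
General Doppler shift: f' = f · (v − v_o)/(v − v_s).
f' = 902 × (349 − 2.5)/(349 − 4) = 902 × 346.5/345 ≈ 906 Hz.

906 Hz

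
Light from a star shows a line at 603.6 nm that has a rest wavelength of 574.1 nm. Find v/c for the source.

0.050

λ'/λ₀ = 1.0514 > 1 (redshift), so the source is receding.
λ'/λ₀ = √((1 + β)/(1 − β)) for a receding source ⇒ β = (r² − 1)/(r² + 1) with r = λ'/λ₀.
β = (1.1054 − 1)/(1.1054 + 1) ≈ 0.050.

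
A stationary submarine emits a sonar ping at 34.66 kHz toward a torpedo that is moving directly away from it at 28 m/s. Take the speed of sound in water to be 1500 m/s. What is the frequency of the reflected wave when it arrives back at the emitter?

33.4 kHz

At the torpedo (a moving observer), f₁ = f₀ · (v − u)/v = 34.66 × 1472/1500 ≈ 34.0 kHz.
The reflection then acts as a moving source: f₂ = f₁ · v/(v + u) ≈ 33.4 kHz.
Equivalently f₂ = f₀ · (v − u)/(v + u).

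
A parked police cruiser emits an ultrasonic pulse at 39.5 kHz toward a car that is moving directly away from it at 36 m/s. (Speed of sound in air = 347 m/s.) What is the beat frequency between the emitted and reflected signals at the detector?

At the car (a moving observer), f₁ = f₀ · (v − u)/v = 39.5 × 311/347 ≈ 35.40 kHz.
On reflection it acts as a source moving away from the stationary detector: f₂ = f₁ · v/(v + u) = 35.40 × 347/383 ≈ 32.07 kHz.
Equivalently f₂ = f₀ · (v − u)/(v + u).
Beat frequency (with f₀ = 39500 Hz): |f₂ − f₀| = 2u·f₀/(v + u) = 2 × 36 × 39500/383 ≈ 7426 Hz.

7426 Hz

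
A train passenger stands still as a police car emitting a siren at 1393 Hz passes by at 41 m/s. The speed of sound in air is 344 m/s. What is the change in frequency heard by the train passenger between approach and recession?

Approaching: f₁ = f · v/(v − v_s) = 1393 × 344/303 ≈ 1581 Hz.
Receding: f₂ = f · v/(v + v_s) = 1393 × 344/385 ≈ 1245 Hz.
Drop: f₁ − f₂ = 2f·v·v_s/(v² − v_s²) = 2 × 1393 × 344 × 41/(344² − 41²) ≈ 337 Hz.

337 Hz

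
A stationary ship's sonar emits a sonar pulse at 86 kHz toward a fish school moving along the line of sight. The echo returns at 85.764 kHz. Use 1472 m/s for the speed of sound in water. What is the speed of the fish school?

Double Doppler shift off a moving reflector: f₂ = f₀ · (v + u)/(v − u) (u > 0 toward emitter).
Rearranging, u = v · (f₂ − f₀)/(f₂ + f₀) = 1472 × -0.236/171.764 ≈ -2.02 m/s.
So the fish school is moving at 2.02 m/s away from the emitter.

2.02 m/s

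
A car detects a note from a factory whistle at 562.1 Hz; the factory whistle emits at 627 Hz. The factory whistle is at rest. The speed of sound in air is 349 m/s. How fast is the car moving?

f' < f, so the car is receding.
f' = f · (v − v_o)/v ⇒ v_o = v · |f'/f − 1|.
v_o = 349 × |562.1/627 − 1| = 349 × 0.1035 ≈ 36 m/s.

36 m/s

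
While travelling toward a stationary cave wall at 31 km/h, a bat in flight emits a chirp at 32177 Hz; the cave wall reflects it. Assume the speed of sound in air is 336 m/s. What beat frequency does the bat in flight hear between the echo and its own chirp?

1693 Hz

31 km/h = 8.611 m/s.
The cave wall receives the sound from a moving source: f₁ = f₀ · v/(v − v_e) = 32177 × 336/327.39 ≈ 33023 Hz.
On the return leg the bat in flight is a moving observer: f₂ = f₁ · (v + v_e)/v = 33023 × 344.61/336 ≈ 33870 Hz.
Beat against the emitted tone: |f₂ − f₀| = 2v_e·f₀/(v − v_e) = 2 × 8.611 × 32177/327.39 ≈ 1693 Hz.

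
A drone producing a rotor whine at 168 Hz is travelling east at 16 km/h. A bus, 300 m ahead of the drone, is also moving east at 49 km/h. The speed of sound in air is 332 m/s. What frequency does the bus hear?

16 km/h = 4.444 m/s; 49 km/h = 13.61 m/s.
The bus is ahead, so the drone is moving toward it while the bus is moving away from the drone.
Both move, so f' = f · (v − v_o)/(v − v_s).
f' = 168 × (332 − 13.61)/(332 − 4.444) = 168 × 318.39/327.56 ≈ 163 Hz.

163 Hz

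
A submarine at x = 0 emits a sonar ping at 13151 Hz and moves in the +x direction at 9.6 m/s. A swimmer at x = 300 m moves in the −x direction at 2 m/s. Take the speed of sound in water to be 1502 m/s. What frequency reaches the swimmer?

13253 Hz

The observer lies on the +x side, so the source is heading toward the observer and the observer is heading toward the source.
General Doppler shift: f' = f · (v + v_o)/(v − v_s).
f' = 13151 × (1502 + 2)/(1502 − 9.6) = 13151 × 1504/1492.4 ≈ 13253 Hz.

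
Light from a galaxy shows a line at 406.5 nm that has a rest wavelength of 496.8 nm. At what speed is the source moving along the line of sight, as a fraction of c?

0.198

λ'/λ₀ = 0.8182 < 1 (blueshift), so the source is approaching.
λ'/λ₀ = √((1 − β)/(1 + β)) for an approaching source ⇒ β = (1 − r²)/(1 + r²) with r = λ'/λ₀.
β = (1 − 0.6695)/(1 + 0.6695) ≈ 0.198.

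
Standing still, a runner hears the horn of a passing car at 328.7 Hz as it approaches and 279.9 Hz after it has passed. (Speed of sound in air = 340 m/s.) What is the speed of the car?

27 m/s

f₁/f₂ = (v + v_s)/(v − v_s), so v_s = v · (f₁ − f₂)/(f₁ + f₂).
v_s = 340 × (328.7 − 279.9)/(328.7 + 279.9) = 340 × 48.8/608.6 ≈ 27 m/s.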